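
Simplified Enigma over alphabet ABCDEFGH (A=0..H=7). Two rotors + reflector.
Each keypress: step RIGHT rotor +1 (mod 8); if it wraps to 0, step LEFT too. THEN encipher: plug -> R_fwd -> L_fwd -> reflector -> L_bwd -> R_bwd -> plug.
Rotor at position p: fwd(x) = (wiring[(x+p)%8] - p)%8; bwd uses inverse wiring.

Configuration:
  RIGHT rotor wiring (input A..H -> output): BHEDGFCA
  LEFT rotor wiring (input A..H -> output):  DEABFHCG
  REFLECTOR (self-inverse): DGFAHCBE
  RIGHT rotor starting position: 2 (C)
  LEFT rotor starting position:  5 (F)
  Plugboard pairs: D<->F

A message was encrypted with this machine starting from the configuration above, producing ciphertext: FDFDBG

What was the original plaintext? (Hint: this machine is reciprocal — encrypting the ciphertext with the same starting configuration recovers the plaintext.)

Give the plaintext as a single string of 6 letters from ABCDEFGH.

Char 1 ('F'): step: R->3, L=5; F->plug->D->R->H->L->A->refl->D->L'->F->R'->E->plug->E
Char 2 ('D'): step: R->4, L=5; D->plug->F->R->D->L->G->refl->B->L'->C->R'->A->plug->A
Char 3 ('F'): step: R->5, L=5; F->plug->D->R->E->L->H->refl->E->L'->G->R'->G->plug->G
Char 4 ('D'): step: R->6, L=5; D->plug->F->R->F->L->D->refl->A->L'->H->R'->H->plug->H
Char 5 ('B'): step: R->7, L=5; B->plug->B->R->C->L->B->refl->G->L'->D->R'->H->plug->H
Char 6 ('G'): step: R->0, L->6 (L advanced); G->plug->G->R->C->L->F->refl->C->L'->E->R'->C->plug->C

Answer: EAGHHC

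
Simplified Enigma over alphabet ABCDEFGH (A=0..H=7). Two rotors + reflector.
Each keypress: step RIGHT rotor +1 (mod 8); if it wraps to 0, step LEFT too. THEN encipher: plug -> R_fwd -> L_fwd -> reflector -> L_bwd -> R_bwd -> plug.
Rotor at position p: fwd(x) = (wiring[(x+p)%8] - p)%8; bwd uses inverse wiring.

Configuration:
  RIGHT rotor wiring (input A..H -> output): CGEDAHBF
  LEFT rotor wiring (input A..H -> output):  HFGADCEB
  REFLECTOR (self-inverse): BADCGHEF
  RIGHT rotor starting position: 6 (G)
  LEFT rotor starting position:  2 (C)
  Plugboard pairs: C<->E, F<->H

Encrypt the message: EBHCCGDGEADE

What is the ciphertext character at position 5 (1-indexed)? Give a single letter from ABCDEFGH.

Char 1 ('E'): step: R->7, L=2; E->plug->C->R->H->L->D->refl->C->L'->E->R'->E->plug->C
Char 2 ('B'): step: R->0, L->3 (L advanced); B->plug->B->R->G->L->C->refl->D->L'->H->R'->F->plug->H
Char 3 ('H'): step: R->1, L=3; H->plug->F->R->A->L->F->refl->H->L'->C->R'->C->plug->E
Char 4 ('C'): step: R->2, L=3; C->plug->E->R->H->L->D->refl->C->L'->G->R'->C->plug->E
Char 5 ('C'): step: R->3, L=3; C->plug->E->R->C->L->H->refl->F->L'->A->R'->A->plug->A

A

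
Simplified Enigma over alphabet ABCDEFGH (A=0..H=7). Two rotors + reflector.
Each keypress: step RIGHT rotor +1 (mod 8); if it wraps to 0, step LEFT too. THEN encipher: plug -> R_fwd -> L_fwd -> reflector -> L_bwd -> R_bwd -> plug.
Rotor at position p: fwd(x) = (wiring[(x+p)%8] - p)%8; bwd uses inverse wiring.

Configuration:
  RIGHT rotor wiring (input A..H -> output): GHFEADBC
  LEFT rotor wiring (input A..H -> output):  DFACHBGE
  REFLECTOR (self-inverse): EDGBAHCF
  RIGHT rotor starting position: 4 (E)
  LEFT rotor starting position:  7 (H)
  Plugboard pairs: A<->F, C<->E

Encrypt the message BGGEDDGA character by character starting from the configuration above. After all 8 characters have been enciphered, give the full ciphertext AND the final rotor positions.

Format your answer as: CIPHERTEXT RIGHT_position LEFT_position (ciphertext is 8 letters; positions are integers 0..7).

Answer: HAFCCGFD 4 0

Derivation:
Char 1 ('B'): step: R->5, L=7; B->plug->B->R->E->L->D->refl->B->L'->D->R'->H->plug->H
Char 2 ('G'): step: R->6, L=7; G->plug->G->R->C->L->G->refl->C->L'->G->R'->F->plug->A
Char 3 ('G'): step: R->7, L=7; G->plug->G->R->E->L->D->refl->B->L'->D->R'->A->plug->F
Char 4 ('E'): step: R->0, L->0 (L advanced); E->plug->C->R->F->L->B->refl->D->L'->A->R'->E->plug->C
Char 5 ('D'): step: R->1, L=0; D->plug->D->R->H->L->E->refl->A->L'->C->R'->E->plug->C
Char 6 ('D'): step: R->2, L=0; D->plug->D->R->B->L->F->refl->H->L'->E->R'->G->plug->G
Char 7 ('G'): step: R->3, L=0; G->plug->G->R->E->L->H->refl->F->L'->B->R'->A->plug->F
Char 8 ('A'): step: R->4, L=0; A->plug->F->R->D->L->C->refl->G->L'->G->R'->D->plug->D
Final: ciphertext=HAFCCGFD, RIGHT=4, LEFT=0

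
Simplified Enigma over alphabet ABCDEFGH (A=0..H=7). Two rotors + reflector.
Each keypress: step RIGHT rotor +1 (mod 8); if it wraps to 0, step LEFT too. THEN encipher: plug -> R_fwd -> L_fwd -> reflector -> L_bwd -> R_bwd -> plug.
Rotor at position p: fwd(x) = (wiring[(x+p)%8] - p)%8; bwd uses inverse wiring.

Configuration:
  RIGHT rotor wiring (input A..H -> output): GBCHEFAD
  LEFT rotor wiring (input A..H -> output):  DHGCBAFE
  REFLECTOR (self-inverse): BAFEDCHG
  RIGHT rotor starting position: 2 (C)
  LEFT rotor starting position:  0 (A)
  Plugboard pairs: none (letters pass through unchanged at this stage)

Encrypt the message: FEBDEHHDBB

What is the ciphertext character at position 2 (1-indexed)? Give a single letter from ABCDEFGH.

Char 1 ('F'): step: R->3, L=0; F->plug->F->R->D->L->C->refl->F->L'->G->R'->G->plug->G
Char 2 ('E'): step: R->4, L=0; E->plug->E->R->C->L->G->refl->H->L'->B->R'->B->plug->B

B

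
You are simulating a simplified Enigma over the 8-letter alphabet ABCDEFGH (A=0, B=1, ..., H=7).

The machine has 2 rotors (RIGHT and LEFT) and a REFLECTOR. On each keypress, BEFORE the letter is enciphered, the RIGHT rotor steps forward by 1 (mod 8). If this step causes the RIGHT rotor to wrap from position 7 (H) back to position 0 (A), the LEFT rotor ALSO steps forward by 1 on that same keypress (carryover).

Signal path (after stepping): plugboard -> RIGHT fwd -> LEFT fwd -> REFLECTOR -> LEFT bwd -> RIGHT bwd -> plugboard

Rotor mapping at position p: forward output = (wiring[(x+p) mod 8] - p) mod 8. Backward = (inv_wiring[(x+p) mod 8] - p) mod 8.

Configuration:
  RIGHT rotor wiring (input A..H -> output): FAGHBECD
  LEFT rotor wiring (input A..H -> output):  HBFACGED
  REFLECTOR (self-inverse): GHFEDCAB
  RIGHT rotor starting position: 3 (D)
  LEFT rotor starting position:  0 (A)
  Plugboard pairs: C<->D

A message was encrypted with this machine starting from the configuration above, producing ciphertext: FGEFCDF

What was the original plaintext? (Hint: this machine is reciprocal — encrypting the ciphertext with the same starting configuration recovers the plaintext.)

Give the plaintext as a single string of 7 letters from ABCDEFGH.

Answer: GHFABHB

Derivation:
Char 1 ('F'): step: R->4, L=0; F->plug->F->R->E->L->C->refl->F->L'->C->R'->G->plug->G
Char 2 ('G'): step: R->5, L=0; G->plug->G->R->C->L->F->refl->C->L'->E->R'->H->plug->H
Char 3 ('E'): step: R->6, L=0; E->plug->E->R->A->L->H->refl->B->L'->B->R'->F->plug->F
Char 4 ('F'): step: R->7, L=0; F->plug->F->R->C->L->F->refl->C->L'->E->R'->A->plug->A
Char 5 ('C'): step: R->0, L->1 (L advanced); C->plug->D->R->H->L->G->refl->A->L'->A->R'->B->plug->B
Char 6 ('D'): step: R->1, L=1; D->plug->C->R->G->L->C->refl->F->L'->E->R'->H->plug->H
Char 7 ('F'): step: R->2, L=1; F->plug->F->R->B->L->E->refl->D->L'->F->R'->B->plug->B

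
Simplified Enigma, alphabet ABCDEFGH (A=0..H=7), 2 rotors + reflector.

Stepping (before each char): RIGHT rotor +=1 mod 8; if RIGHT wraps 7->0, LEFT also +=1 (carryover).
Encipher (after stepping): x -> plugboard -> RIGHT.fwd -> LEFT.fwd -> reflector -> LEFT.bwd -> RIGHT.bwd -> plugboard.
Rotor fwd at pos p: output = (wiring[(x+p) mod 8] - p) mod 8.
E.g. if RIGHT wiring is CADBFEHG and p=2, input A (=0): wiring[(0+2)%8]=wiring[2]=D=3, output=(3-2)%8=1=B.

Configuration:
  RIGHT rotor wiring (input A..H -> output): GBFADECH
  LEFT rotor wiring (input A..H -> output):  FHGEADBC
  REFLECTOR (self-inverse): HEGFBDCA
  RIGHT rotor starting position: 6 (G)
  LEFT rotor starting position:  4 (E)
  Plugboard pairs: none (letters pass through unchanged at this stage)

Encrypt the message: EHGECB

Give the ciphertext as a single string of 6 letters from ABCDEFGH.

Char 1 ('E'): step: R->7, L=4; E->plug->E->R->B->L->H->refl->A->L'->H->R'->B->plug->B
Char 2 ('H'): step: R->0, L->5 (L advanced); H->plug->H->R->H->L->D->refl->F->L'->C->R'->G->plug->G
Char 3 ('G'): step: R->1, L=5; G->plug->G->R->G->L->H->refl->A->L'->D->R'->E->plug->E
Char 4 ('E'): step: R->2, L=5; E->plug->E->R->A->L->G->refl->C->L'->E->R'->G->plug->G
Char 5 ('C'): step: R->3, L=5; C->plug->C->R->B->L->E->refl->B->L'->F->R'->A->plug->A
Char 6 ('B'): step: R->4, L=5; B->plug->B->R->A->L->G->refl->C->L'->E->R'->H->plug->H

Answer: BGEGAH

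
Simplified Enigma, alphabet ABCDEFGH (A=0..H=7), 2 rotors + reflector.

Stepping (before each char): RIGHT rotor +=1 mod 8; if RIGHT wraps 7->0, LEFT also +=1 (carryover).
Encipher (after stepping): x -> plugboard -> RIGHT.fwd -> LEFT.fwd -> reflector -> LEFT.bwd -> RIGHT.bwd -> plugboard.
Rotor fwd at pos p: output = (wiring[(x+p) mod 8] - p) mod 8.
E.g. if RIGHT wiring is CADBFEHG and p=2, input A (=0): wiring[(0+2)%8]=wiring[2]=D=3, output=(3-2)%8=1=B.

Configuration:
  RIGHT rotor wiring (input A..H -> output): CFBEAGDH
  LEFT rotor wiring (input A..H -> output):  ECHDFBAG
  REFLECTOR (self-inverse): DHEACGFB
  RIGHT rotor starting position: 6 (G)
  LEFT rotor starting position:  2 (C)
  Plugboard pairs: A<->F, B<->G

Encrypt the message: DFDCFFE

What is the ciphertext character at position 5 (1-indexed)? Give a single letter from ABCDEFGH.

Char 1 ('D'): step: R->7, L=2; D->plug->D->R->C->L->D->refl->A->L'->H->R'->G->plug->B
Char 2 ('F'): step: R->0, L->3 (L advanced); F->plug->A->R->C->L->G->refl->F->L'->D->R'->G->plug->B
Char 3 ('D'): step: R->1, L=3; D->plug->D->R->H->L->E->refl->C->L'->B->R'->H->plug->H
Char 4 ('C'): step: R->2, L=3; C->plug->C->R->G->L->H->refl->B->L'->F->R'->F->plug->A
Char 5 ('F'): step: R->3, L=3; F->plug->A->R->B->L->C->refl->E->L'->H->R'->F->plug->A

A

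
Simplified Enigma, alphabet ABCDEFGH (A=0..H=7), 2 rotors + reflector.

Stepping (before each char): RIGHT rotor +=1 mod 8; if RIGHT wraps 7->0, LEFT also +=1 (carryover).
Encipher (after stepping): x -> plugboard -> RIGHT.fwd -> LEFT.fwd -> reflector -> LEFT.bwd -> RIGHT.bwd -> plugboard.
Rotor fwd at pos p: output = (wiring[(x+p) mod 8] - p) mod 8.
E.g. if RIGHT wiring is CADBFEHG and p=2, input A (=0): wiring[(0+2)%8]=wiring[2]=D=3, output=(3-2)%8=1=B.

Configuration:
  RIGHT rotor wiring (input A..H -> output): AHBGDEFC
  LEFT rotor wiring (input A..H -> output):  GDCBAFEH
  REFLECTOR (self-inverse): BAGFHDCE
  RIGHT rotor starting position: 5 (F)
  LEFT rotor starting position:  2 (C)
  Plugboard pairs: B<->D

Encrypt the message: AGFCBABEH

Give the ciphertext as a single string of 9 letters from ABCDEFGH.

Char 1 ('A'): step: R->6, L=2; A->plug->A->R->H->L->B->refl->A->L'->A->R'->F->plug->F
Char 2 ('G'): step: R->7, L=2; G->plug->G->R->F->L->F->refl->D->L'->D->R'->A->plug->A
Char 3 ('F'): step: R->0, L->3 (L advanced); F->plug->F->R->E->L->E->refl->H->L'->H->R'->B->plug->D
Char 4 ('C'): step: R->1, L=3; C->plug->C->R->F->L->D->refl->F->L'->B->R'->G->plug->G
Char 5 ('B'): step: R->2, L=3; B->plug->D->R->C->L->C->refl->G->L'->A->R'->F->plug->F
Char 6 ('A'): step: R->3, L=3; A->plug->A->R->D->L->B->refl->A->L'->G->R'->H->plug->H
Char 7 ('B'): step: R->4, L=3; B->plug->D->R->G->L->A->refl->B->L'->D->R'->F->plug->F
Char 8 ('E'): step: R->5, L=3; E->plug->E->R->C->L->C->refl->G->L'->A->R'->B->plug->D
Char 9 ('H'): step: R->6, L=3; H->plug->H->R->G->L->A->refl->B->L'->D->R'->E->plug->E

Answer: FADGFHFDE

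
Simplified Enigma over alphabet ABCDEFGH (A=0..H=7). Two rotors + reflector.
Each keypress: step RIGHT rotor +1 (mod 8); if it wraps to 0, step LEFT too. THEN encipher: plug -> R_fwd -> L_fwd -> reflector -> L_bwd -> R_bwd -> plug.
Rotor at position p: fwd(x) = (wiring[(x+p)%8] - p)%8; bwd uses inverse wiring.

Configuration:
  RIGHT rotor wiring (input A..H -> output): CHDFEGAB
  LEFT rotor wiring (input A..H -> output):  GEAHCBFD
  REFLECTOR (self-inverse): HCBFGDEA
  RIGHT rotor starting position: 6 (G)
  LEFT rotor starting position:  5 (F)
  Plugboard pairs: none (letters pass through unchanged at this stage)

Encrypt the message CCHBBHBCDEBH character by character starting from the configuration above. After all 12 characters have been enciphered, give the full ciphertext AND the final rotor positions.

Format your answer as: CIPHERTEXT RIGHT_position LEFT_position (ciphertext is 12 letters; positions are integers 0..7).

Char 1 ('C'): step: R->7, L=5; C->plug->C->R->A->L->E->refl->G->L'->C->R'->A->plug->A
Char 2 ('C'): step: R->0, L->6 (L advanced); C->plug->C->R->D->L->G->refl->E->L'->G->R'->F->plug->F
Char 3 ('H'): step: R->1, L=6; H->plug->H->R->B->L->F->refl->D->L'->H->R'->F->plug->F
Char 4 ('B'): step: R->2, L=6; B->plug->B->R->D->L->G->refl->E->L'->G->R'->E->plug->E
Char 5 ('B'): step: R->3, L=6; B->plug->B->R->B->L->F->refl->D->L'->H->R'->F->plug->F
Char 6 ('H'): step: R->4, L=6; H->plug->H->R->B->L->F->refl->D->L'->H->R'->G->plug->G
Char 7 ('B'): step: R->5, L=6; B->plug->B->R->D->L->G->refl->E->L'->G->R'->F->plug->F
Char 8 ('C'): step: R->6, L=6; C->plug->C->R->E->L->C->refl->B->L'->F->R'->E->plug->E
Char 9 ('D'): step: R->7, L=6; D->plug->D->R->E->L->C->refl->B->L'->F->R'->F->plug->F
Char 10 ('E'): step: R->0, L->7 (L advanced); E->plug->E->R->E->L->A->refl->H->L'->B->R'->H->plug->H
Char 11 ('B'): step: R->1, L=7; B->plug->B->R->C->L->F->refl->D->L'->F->R'->E->plug->E
Char 12 ('H'): step: R->2, L=7; H->plug->H->R->F->L->D->refl->F->L'->C->R'->C->plug->C
Final: ciphertext=AFFEFGFEFHEC, RIGHT=2, LEFT=7

Answer: AFFEFGFEFHEC 2 7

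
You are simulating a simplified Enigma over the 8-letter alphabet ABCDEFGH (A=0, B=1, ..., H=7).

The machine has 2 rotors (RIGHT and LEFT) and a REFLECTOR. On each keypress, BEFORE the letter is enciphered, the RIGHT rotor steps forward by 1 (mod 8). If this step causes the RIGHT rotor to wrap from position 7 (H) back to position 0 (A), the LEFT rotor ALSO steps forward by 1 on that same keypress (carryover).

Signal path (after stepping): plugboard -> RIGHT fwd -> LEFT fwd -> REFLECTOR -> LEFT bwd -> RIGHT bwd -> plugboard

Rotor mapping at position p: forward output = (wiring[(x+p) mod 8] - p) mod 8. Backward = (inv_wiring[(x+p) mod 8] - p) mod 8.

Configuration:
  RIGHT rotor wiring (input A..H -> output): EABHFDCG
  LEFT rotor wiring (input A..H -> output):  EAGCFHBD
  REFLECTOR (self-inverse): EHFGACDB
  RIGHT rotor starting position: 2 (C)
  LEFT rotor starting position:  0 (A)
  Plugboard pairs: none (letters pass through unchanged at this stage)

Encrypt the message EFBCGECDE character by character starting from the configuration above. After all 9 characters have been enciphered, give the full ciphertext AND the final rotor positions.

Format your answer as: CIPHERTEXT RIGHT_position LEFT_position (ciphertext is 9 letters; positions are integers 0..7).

Char 1 ('E'): step: R->3, L=0; E->plug->E->R->D->L->C->refl->F->L'->E->R'->A->plug->A
Char 2 ('F'): step: R->4, L=0; F->plug->F->R->E->L->F->refl->C->L'->D->R'->H->plug->H
Char 3 ('B'): step: R->5, L=0; B->plug->B->R->F->L->H->refl->B->L'->G->R'->A->plug->A
Char 4 ('C'): step: R->6, L=0; C->plug->C->R->G->L->B->refl->H->L'->F->R'->H->plug->H
Char 5 ('G'): step: R->7, L=0; G->plug->G->R->E->L->F->refl->C->L'->D->R'->H->plug->H
Char 6 ('E'): step: R->0, L->1 (L advanced); E->plug->E->R->F->L->A->refl->E->L'->D->R'->F->plug->F
Char 7 ('C'): step: R->1, L=1; C->plug->C->R->G->L->C->refl->F->L'->B->R'->F->plug->F
Char 8 ('D'): step: R->2, L=1; D->plug->D->R->B->L->F->refl->C->L'->G->R'->H->plug->H
Char 9 ('E'): step: R->3, L=1; E->plug->E->R->D->L->E->refl->A->L'->F->R'->G->plug->G
Final: ciphertext=AHAHHFFHG, RIGHT=3, LEFT=1

Answer: AHAHHFFHG 3 1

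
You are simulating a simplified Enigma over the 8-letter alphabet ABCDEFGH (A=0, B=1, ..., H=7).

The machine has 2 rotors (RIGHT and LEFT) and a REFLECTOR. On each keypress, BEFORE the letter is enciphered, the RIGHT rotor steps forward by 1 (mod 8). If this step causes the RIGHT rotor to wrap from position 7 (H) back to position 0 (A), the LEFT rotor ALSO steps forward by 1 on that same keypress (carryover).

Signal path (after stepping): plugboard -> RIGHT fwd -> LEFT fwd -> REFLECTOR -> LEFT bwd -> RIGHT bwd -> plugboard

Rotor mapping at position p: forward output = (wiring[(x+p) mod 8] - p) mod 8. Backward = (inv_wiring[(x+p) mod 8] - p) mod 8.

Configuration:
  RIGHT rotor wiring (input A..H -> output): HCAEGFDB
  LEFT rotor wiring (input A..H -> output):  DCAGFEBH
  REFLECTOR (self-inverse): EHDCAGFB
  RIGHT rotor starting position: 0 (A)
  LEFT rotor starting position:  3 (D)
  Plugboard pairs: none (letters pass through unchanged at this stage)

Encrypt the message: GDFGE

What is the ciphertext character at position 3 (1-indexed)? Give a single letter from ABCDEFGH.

Char 1 ('G'): step: R->1, L=3; G->plug->G->R->A->L->D->refl->C->L'->B->R'->A->plug->A
Char 2 ('D'): step: R->2, L=3; D->plug->D->R->D->L->G->refl->F->L'->H->R'->F->plug->F
Char 3 ('F'): step: R->3, L=3; F->plug->F->R->E->L->E->refl->A->L'->F->R'->H->plug->H

H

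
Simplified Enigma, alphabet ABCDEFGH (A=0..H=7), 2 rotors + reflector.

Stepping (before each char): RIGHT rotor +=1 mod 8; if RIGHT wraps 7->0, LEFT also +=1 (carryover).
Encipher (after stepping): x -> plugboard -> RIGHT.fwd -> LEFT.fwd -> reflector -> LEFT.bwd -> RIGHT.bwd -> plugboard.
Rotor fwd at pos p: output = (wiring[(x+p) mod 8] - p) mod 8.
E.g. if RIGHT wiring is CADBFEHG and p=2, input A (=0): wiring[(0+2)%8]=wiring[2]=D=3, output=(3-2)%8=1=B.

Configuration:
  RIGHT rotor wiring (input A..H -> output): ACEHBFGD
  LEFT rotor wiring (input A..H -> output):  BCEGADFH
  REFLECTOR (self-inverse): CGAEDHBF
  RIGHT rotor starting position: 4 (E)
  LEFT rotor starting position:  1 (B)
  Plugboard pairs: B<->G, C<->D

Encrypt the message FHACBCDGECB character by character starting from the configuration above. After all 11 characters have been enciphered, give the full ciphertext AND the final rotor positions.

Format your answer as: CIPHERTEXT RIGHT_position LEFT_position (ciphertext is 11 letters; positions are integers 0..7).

Answer: HCHAGACEDFC 7 2

Derivation:
Char 1 ('F'): step: R->5, L=1; F->plug->F->R->H->L->A->refl->C->L'->E->R'->H->plug->H
Char 2 ('H'): step: R->6, L=1; H->plug->H->R->H->L->A->refl->C->L'->E->R'->D->plug->C
Char 3 ('A'): step: R->7, L=1; A->plug->A->R->E->L->C->refl->A->L'->H->R'->H->plug->H
Char 4 ('C'): step: R->0, L->2 (L advanced); C->plug->D->R->H->L->A->refl->C->L'->A->R'->A->plug->A
Char 5 ('B'): step: R->1, L=2; B->plug->G->R->C->L->G->refl->B->L'->D->R'->B->plug->G
Char 6 ('C'): step: R->2, L=2; C->plug->D->R->D->L->B->refl->G->L'->C->R'->A->plug->A
Char 7 ('D'): step: R->3, L=2; D->plug->C->R->C->L->G->refl->B->L'->D->R'->D->plug->C
Char 8 ('G'): step: R->4, L=2; G->plug->B->R->B->L->E->refl->D->L'->E->R'->E->plug->E
Char 9 ('E'): step: R->5, L=2; E->plug->E->R->F->L->F->refl->H->L'->G->R'->C->plug->D
Char 10 ('C'): step: R->6, L=2; C->plug->D->R->E->L->D->refl->E->L'->B->R'->F->plug->F
Char 11 ('B'): step: R->7, L=2; B->plug->G->R->G->L->H->refl->F->L'->F->R'->D->plug->C
Final: ciphertext=HCHAGACEDFC, RIGHT=7, LEFT=2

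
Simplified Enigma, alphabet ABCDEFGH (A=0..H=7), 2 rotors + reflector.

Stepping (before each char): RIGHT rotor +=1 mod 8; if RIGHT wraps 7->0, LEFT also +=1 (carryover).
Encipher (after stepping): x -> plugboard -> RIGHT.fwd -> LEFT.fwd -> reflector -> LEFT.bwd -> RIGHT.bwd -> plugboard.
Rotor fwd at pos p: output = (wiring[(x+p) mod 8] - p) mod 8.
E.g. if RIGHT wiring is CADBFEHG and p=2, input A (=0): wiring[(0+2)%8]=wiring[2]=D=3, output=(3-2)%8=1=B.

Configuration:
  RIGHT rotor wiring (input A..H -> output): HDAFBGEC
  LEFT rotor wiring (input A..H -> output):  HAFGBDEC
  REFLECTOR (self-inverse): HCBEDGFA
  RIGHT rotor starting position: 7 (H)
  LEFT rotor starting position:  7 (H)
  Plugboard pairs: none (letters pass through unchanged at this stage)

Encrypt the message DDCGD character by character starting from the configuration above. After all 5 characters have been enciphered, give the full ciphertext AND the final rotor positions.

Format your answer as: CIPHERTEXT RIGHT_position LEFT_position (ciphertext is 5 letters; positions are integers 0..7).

Char 1 ('D'): step: R->0, L->0 (L advanced); D->plug->D->R->F->L->D->refl->E->L'->G->R'->F->plug->F
Char 2 ('D'): step: R->1, L=0; D->plug->D->R->A->L->H->refl->A->L'->B->R'->G->plug->G
Char 3 ('C'): step: R->2, L=0; C->plug->C->R->H->L->C->refl->B->L'->E->R'->D->plug->D
Char 4 ('G'): step: R->3, L=0; G->plug->G->R->A->L->H->refl->A->L'->B->R'->D->plug->D
Char 5 ('D'): step: R->4, L=0; D->plug->D->R->G->L->E->refl->D->L'->F->R'->A->plug->A
Final: ciphertext=FGDDA, RIGHT=4, LEFT=0

Answer: FGDDA 4 0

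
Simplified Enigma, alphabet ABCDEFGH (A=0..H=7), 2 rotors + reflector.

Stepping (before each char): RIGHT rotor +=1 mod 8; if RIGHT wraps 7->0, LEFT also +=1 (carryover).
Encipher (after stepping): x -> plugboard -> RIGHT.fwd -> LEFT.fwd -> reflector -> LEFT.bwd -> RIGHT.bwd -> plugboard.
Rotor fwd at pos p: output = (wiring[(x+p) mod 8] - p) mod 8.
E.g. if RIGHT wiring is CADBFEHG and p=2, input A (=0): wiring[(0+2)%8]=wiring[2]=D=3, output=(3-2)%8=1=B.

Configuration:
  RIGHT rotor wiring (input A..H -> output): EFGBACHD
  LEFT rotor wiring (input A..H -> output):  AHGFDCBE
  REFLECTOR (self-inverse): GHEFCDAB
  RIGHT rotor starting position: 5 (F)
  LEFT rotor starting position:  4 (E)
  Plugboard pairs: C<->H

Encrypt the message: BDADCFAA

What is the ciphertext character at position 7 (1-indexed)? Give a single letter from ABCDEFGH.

Char 1 ('B'): step: R->6, L=4; B->plug->B->R->F->L->D->refl->F->L'->C->R'->G->plug->G
Char 2 ('D'): step: R->7, L=4; D->plug->D->R->H->L->B->refl->H->L'->A->R'->H->plug->C
Char 3 ('A'): step: R->0, L->5 (L advanced); A->plug->A->R->E->L->C->refl->E->L'->B->R'->D->plug->D
Char 4 ('D'): step: R->1, L=5; D->plug->D->R->H->L->G->refl->A->L'->G->R'->F->plug->F
Char 5 ('C'): step: R->2, L=5; C->plug->H->R->D->L->D->refl->F->L'->A->R'->D->plug->D
Char 6 ('F'): step: R->3, L=5; F->plug->F->R->B->L->E->refl->C->L'->E->R'->D->plug->D
Char 7 ('A'): step: R->4, L=5; A->plug->A->R->E->L->C->refl->E->L'->B->R'->F->plug->F

F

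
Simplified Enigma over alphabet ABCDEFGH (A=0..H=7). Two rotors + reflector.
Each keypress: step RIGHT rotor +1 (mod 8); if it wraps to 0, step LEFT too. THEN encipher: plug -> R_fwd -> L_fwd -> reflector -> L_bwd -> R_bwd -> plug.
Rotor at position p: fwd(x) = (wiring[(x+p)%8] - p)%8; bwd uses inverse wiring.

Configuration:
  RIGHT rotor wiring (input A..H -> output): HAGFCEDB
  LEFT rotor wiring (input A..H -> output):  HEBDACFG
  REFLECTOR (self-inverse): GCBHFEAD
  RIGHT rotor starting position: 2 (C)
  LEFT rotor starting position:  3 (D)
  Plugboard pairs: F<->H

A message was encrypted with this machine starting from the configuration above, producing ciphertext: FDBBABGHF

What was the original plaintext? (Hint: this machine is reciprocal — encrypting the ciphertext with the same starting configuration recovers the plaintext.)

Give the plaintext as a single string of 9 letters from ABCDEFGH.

Char 1 ('F'): step: R->3, L=3; F->plug->H->R->D->L->C->refl->B->L'->G->R'->E->plug->E
Char 2 ('D'): step: R->4, L=3; D->plug->D->R->F->L->E->refl->F->L'->B->R'->H->plug->F
Char 3 ('B'): step: R->5, L=3; B->plug->B->R->G->L->B->refl->C->L'->D->R'->E->plug->E
Char 4 ('B'): step: R->6, L=3; B->plug->B->R->D->L->C->refl->B->L'->G->R'->H->plug->F
Char 5 ('A'): step: R->7, L=3; A->plug->A->R->C->L->H->refl->D->L'->E->R'->H->plug->F
Char 6 ('B'): step: R->0, L->4 (L advanced); B->plug->B->R->A->L->E->refl->F->L'->G->R'->C->plug->C
Char 7 ('G'): step: R->1, L=4; G->plug->G->R->A->L->E->refl->F->L'->G->R'->H->plug->F
Char 8 ('H'): step: R->2, L=4; H->plug->F->R->H->L->H->refl->D->L'->E->R'->A->plug->A
Char 9 ('F'): step: R->3, L=4; F->plug->H->R->D->L->C->refl->B->L'->C->R'->A->plug->A

Answer: EFEFFCFAA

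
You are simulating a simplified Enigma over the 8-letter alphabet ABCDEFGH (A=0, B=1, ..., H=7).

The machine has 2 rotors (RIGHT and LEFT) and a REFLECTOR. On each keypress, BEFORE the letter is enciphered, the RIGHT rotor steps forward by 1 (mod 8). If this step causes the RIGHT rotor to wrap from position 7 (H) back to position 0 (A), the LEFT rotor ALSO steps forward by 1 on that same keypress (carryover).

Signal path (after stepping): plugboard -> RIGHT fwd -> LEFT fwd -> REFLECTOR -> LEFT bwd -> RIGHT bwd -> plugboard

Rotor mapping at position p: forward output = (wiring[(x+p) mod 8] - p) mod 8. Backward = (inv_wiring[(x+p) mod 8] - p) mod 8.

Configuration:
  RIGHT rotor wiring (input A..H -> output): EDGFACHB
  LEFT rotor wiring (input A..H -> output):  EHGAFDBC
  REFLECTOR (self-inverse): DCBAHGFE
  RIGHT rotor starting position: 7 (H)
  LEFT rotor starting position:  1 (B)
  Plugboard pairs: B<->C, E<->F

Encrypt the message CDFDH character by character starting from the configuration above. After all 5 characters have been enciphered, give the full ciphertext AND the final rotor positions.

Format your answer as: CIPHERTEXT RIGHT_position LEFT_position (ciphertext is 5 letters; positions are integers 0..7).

Answer: BFGGE 4 2

Derivation:
Char 1 ('C'): step: R->0, L->2 (L advanced); C->plug->B->R->D->L->B->refl->C->L'->G->R'->C->plug->B
Char 2 ('D'): step: R->1, L=2; D->plug->D->R->H->L->F->refl->G->L'->B->R'->E->plug->F
Char 3 ('F'): step: R->2, L=2; F->plug->E->R->F->L->A->refl->D->L'->C->R'->G->plug->G
Char 4 ('D'): step: R->3, L=2; D->plug->D->R->E->L->H->refl->E->L'->A->R'->G->plug->G
Char 5 ('H'): step: R->4, L=2; H->plug->H->R->B->L->G->refl->F->L'->H->R'->F->plug->E
Final: ciphertext=BFGGE, RIGHT=4, LEFT=2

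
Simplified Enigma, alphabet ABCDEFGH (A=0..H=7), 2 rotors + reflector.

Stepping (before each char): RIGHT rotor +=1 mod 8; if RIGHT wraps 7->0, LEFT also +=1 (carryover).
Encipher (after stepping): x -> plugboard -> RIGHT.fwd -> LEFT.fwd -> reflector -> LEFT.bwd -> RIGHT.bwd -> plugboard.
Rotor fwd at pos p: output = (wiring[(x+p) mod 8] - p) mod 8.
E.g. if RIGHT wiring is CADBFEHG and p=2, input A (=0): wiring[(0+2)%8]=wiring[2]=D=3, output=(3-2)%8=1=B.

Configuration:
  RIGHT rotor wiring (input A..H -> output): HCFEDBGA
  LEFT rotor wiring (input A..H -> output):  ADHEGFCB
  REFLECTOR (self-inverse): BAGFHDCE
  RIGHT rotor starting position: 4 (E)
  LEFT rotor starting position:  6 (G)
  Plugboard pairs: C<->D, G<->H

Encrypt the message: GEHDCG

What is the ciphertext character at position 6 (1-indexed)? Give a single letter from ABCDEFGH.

Char 1 ('G'): step: R->5, L=6; G->plug->H->R->G->L->A->refl->B->L'->E->R'->A->plug->A
Char 2 ('E'): step: R->6, L=6; E->plug->E->R->H->L->H->refl->E->L'->A->R'->A->plug->A
Char 3 ('H'): step: R->7, L=6; H->plug->G->R->C->L->C->refl->G->L'->F->R'->E->plug->E
Char 4 ('D'): step: R->0, L->7 (L advanced); D->plug->C->R->F->L->H->refl->E->L'->C->R'->B->plug->B
Char 5 ('C'): step: R->1, L=7; C->plug->D->R->C->L->E->refl->H->L'->F->R'->F->plug->F
Char 6 ('G'): step: R->2, L=7; G->plug->H->R->A->L->C->refl->G->L'->G->R'->F->plug->F

F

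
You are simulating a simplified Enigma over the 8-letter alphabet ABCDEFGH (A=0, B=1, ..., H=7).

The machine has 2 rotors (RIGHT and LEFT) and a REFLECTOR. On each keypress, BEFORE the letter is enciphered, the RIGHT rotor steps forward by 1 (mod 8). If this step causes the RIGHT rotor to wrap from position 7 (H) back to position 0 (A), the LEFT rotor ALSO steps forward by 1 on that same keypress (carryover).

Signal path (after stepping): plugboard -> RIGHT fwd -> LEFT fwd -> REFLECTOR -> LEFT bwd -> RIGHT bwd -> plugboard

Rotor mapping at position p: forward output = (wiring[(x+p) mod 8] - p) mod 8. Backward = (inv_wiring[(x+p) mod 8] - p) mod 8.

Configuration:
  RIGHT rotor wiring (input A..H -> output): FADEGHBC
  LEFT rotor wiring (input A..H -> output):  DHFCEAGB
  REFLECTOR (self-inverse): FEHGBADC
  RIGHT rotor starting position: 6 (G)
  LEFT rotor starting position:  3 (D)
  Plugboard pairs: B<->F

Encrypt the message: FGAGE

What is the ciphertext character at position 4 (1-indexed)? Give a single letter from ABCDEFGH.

Char 1 ('F'): step: R->7, L=3; F->plug->B->R->G->L->E->refl->B->L'->B->R'->C->plug->C
Char 2 ('G'): step: R->0, L->4 (L advanced); G->plug->G->R->B->L->E->refl->B->L'->G->R'->E->plug->E
Char 3 ('A'): step: R->1, L=4; A->plug->A->R->H->L->G->refl->D->L'->F->R'->D->plug->D
Char 4 ('G'): step: R->2, L=4; G->plug->G->R->D->L->F->refl->A->L'->A->R'->F->plug->B

B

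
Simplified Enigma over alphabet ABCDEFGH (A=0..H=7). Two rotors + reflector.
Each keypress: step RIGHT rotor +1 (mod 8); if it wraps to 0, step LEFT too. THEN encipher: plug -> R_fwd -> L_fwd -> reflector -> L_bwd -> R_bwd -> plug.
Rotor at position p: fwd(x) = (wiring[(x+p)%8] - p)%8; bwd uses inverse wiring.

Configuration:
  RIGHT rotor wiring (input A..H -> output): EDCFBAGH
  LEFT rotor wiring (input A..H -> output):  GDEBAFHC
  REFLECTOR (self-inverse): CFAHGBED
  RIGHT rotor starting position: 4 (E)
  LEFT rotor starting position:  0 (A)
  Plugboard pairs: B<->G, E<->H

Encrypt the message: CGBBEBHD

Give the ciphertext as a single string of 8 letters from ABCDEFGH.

Char 1 ('C'): step: R->5, L=0; C->plug->C->R->C->L->E->refl->G->L'->A->R'->G->plug->B
Char 2 ('G'): step: R->6, L=0; G->plug->B->R->B->L->D->refl->H->L'->G->R'->C->plug->C
Char 3 ('B'): step: R->7, L=0; B->plug->G->R->B->L->D->refl->H->L'->G->R'->E->plug->H
Char 4 ('B'): step: R->0, L->1 (L advanced); B->plug->G->R->G->L->B->refl->F->L'->H->R'->H->plug->E
Char 5 ('E'): step: R->1, L=1; E->plug->H->R->D->L->H->refl->D->L'->B->R'->B->plug->G
Char 6 ('B'): step: R->2, L=1; B->plug->G->R->C->L->A->refl->C->L'->A->R'->A->plug->A
Char 7 ('H'): step: R->3, L=1; H->plug->E->R->E->L->E->refl->G->L'->F->R'->C->plug->C
Char 8 ('D'): step: R->4, L=1; D->plug->D->R->D->L->H->refl->D->L'->B->R'->H->plug->E

Answer: BCHEGACE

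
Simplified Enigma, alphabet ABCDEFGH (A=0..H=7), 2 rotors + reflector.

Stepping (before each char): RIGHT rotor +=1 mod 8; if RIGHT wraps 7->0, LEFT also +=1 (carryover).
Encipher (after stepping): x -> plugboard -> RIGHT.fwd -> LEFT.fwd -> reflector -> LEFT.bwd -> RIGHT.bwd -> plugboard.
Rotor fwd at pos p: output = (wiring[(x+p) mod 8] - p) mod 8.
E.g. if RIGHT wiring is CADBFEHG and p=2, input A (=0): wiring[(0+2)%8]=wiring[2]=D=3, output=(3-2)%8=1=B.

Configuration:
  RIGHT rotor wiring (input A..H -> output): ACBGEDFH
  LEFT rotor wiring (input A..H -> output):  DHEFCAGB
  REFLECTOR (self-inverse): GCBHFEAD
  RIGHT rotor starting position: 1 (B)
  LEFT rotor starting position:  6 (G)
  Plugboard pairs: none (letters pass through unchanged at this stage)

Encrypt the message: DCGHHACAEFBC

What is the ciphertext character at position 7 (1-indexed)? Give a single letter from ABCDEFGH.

Char 1 ('D'): step: R->2, L=6; D->plug->D->R->B->L->D->refl->H->L'->F->R'->F->plug->F
Char 2 ('C'): step: R->3, L=6; C->plug->C->R->A->L->A->refl->G->L'->E->R'->E->plug->E
Char 3 ('G'): step: R->4, L=6; G->plug->G->R->F->L->H->refl->D->L'->B->R'->C->plug->C
Char 4 ('H'): step: R->5, L=6; H->plug->H->R->H->L->C->refl->B->L'->D->R'->D->plug->D
Char 5 ('H'): step: R->6, L=6; H->plug->H->R->F->L->H->refl->D->L'->B->R'->B->plug->B
Char 6 ('A'): step: R->7, L=6; A->plug->A->R->A->L->A->refl->G->L'->E->R'->G->plug->G
Char 7 ('C'): step: R->0, L->7 (L advanced); C->plug->C->R->B->L->E->refl->F->L'->D->R'->F->plug->F

F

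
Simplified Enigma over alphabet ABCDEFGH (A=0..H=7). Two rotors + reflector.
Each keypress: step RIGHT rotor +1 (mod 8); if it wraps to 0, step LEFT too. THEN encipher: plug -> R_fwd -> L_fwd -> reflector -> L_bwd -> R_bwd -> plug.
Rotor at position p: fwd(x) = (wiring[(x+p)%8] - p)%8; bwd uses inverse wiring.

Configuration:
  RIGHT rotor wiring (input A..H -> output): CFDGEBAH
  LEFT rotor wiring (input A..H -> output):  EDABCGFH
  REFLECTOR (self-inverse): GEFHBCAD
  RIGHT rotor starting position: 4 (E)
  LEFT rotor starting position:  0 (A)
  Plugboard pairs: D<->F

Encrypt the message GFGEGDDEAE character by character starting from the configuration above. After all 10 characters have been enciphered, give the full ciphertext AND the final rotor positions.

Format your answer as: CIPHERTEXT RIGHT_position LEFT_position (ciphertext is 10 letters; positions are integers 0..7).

Char 1 ('G'): step: R->5, L=0; G->plug->G->R->B->L->D->refl->H->L'->H->R'->H->plug->H
Char 2 ('F'): step: R->6, L=0; F->plug->D->R->H->L->H->refl->D->L'->B->R'->B->plug->B
Char 3 ('G'): step: R->7, L=0; G->plug->G->R->C->L->A->refl->G->L'->F->R'->F->plug->D
Char 4 ('E'): step: R->0, L->1 (L advanced); E->plug->E->R->E->L->F->refl->C->L'->A->R'->G->plug->G
Char 5 ('G'): step: R->1, L=1; G->plug->G->R->G->L->G->refl->A->L'->C->R'->B->plug->B
Char 6 ('D'): step: R->2, L=1; D->plug->F->R->F->L->E->refl->B->L'->D->R'->H->plug->H
Char 7 ('D'): step: R->3, L=1; D->plug->F->R->H->L->D->refl->H->L'->B->R'->B->plug->B
Char 8 ('E'): step: R->4, L=1; E->plug->E->R->G->L->G->refl->A->L'->C->R'->H->plug->H
Char 9 ('A'): step: R->5, L=1; A->plug->A->R->E->L->F->refl->C->L'->A->R'->E->plug->E
Char 10 ('E'): step: R->6, L=1; E->plug->E->R->F->L->E->refl->B->L'->D->R'->H->plug->H
Final: ciphertext=HBDGBHBHEH, RIGHT=6, LEFT=1

Answer: HBDGBHBHEH 6 1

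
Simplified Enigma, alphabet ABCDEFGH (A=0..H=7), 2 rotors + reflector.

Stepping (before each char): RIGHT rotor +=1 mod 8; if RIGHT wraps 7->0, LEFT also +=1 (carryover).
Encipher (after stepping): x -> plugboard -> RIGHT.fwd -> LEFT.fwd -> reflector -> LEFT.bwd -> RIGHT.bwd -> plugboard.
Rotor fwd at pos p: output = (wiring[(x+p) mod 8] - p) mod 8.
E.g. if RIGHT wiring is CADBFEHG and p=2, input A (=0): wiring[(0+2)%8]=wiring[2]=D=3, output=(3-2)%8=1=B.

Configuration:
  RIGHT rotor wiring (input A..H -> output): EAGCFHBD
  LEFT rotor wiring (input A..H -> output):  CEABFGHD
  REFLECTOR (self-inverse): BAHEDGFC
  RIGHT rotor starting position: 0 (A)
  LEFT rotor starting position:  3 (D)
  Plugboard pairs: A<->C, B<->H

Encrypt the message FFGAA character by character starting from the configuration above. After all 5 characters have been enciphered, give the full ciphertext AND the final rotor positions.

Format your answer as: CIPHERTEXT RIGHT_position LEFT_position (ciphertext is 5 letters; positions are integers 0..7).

Char 1 ('F'): step: R->1, L=3; F->plug->F->R->A->L->G->refl->F->L'->H->R'->A->plug->C
Char 2 ('F'): step: R->2, L=3; F->plug->F->R->B->L->C->refl->H->L'->F->R'->D->plug->D
Char 3 ('G'): step: R->3, L=3; G->plug->G->R->F->L->H->refl->C->L'->B->R'->F->plug->F
Char 4 ('A'): step: R->4, L=3; A->plug->C->R->F->L->H->refl->C->L'->B->R'->A->plug->C
Char 5 ('A'): step: R->5, L=3; A->plug->C->R->G->L->B->refl->A->L'->E->R'->B->plug->H
Final: ciphertext=CDFCH, RIGHT=5, LEFT=3

Answer: CDFCH 5 3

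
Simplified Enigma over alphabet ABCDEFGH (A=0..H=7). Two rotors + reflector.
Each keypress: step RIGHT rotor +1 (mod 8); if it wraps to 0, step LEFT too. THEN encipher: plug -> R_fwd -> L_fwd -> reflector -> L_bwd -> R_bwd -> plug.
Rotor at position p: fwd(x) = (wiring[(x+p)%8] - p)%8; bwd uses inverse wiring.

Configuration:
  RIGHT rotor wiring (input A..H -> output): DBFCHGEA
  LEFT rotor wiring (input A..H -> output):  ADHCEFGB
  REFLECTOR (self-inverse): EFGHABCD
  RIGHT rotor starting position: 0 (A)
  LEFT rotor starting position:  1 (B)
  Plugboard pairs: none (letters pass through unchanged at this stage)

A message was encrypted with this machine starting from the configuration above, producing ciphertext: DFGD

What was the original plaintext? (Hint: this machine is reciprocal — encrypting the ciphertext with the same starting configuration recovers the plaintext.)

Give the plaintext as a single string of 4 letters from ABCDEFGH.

Answer: BDBH

Derivation:
Char 1 ('D'): step: R->1, L=1; D->plug->D->R->G->L->A->refl->E->L'->E->R'->B->plug->B
Char 2 ('F'): step: R->2, L=1; F->plug->F->R->G->L->A->refl->E->L'->E->R'->D->plug->D
Char 3 ('G'): step: R->3, L=1; G->plug->G->R->G->L->A->refl->E->L'->E->R'->B->plug->B
Char 4 ('D'): step: R->4, L=1; D->plug->D->R->E->L->E->refl->A->L'->G->R'->H->plug->H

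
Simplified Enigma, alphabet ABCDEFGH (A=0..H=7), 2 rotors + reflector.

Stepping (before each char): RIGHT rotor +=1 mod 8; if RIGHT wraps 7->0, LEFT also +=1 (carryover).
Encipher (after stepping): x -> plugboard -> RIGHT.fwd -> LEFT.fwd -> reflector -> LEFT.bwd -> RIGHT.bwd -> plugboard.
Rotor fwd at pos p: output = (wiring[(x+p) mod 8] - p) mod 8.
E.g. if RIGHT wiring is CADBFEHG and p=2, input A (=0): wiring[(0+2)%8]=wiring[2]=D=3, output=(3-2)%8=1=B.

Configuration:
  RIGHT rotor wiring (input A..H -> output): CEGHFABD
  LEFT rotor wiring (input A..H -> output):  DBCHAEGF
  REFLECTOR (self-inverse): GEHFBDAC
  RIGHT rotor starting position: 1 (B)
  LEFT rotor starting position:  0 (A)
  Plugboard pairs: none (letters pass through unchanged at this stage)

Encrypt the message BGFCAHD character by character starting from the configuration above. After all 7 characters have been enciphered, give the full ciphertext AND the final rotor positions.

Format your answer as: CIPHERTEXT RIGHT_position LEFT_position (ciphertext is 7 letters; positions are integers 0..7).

Answer: FCDBHBH 0 1

Derivation:
Char 1 ('B'): step: R->2, L=0; B->plug->B->R->F->L->E->refl->B->L'->B->R'->F->plug->F
Char 2 ('G'): step: R->3, L=0; G->plug->G->R->B->L->B->refl->E->L'->F->R'->C->plug->C
Char 3 ('F'): step: R->4, L=0; F->plug->F->R->A->L->D->refl->F->L'->H->R'->D->plug->D
Char 4 ('C'): step: R->5, L=0; C->plug->C->R->G->L->G->refl->A->L'->E->R'->B->plug->B
Char 5 ('A'): step: R->6, L=0; A->plug->A->R->D->L->H->refl->C->L'->C->R'->H->plug->H
Char 6 ('H'): step: R->7, L=0; H->plug->H->R->C->L->C->refl->H->L'->D->R'->B->plug->B
Char 7 ('D'): step: R->0, L->1 (L advanced); D->plug->D->R->H->L->C->refl->H->L'->D->R'->H->plug->H
Final: ciphertext=FCDBHBH, RIGHT=0, LEFT=1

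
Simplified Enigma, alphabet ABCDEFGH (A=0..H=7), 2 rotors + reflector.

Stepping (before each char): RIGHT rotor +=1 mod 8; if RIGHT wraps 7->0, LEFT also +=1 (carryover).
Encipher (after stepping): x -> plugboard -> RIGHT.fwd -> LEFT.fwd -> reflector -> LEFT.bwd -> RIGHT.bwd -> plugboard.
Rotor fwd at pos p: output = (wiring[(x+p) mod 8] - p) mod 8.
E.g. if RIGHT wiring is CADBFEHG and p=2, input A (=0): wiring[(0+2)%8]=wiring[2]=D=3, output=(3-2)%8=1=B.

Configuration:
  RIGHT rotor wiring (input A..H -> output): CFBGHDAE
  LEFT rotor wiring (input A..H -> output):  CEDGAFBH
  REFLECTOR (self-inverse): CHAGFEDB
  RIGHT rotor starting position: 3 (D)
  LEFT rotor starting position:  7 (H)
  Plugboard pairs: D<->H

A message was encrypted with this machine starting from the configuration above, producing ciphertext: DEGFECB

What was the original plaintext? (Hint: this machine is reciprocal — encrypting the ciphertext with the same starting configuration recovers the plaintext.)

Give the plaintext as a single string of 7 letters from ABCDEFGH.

Char 1 ('D'): step: R->4, L=7; D->plug->H->R->C->L->F->refl->E->L'->D->R'->A->plug->A
Char 2 ('E'): step: R->5, L=7; E->plug->E->R->A->L->A->refl->C->L'->H->R'->C->plug->C
Char 3 ('G'): step: R->6, L=7; G->plug->G->R->B->L->D->refl->G->L'->G->R'->B->plug->B
Char 4 ('F'): step: R->7, L=7; F->plug->F->R->A->L->A->refl->C->L'->H->R'->E->plug->E
Char 5 ('E'): step: R->0, L->0 (L advanced); E->plug->E->R->H->L->H->refl->B->L'->G->R'->D->plug->H
Char 6 ('C'): step: R->1, L=0; C->plug->C->R->F->L->F->refl->E->L'->B->R'->H->plug->D
Char 7 ('B'): step: R->2, L=0; B->plug->B->R->E->L->A->refl->C->L'->A->R'->G->plug->G

Answer: ACBEHDG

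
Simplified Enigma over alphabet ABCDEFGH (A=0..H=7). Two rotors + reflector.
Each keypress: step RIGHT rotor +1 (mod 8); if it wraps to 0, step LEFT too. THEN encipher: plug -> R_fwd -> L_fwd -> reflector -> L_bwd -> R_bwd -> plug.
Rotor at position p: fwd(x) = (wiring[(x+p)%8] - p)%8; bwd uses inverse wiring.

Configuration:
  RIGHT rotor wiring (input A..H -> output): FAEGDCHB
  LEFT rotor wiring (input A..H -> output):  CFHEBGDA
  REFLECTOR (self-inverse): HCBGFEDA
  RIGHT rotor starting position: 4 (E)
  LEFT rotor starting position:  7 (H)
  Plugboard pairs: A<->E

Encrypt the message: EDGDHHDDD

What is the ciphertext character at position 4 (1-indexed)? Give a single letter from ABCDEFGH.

Char 1 ('E'): step: R->5, L=7; E->plug->A->R->F->L->C->refl->B->L'->A->R'->D->plug->D
Char 2 ('D'): step: R->6, L=7; D->plug->D->R->C->L->G->refl->D->L'->B->R'->A->plug->E
Char 3 ('G'): step: R->7, L=7; G->plug->G->R->D->L->A->refl->H->L'->G->R'->B->plug->B
Char 4 ('D'): step: R->0, L->0 (L advanced); D->plug->D->R->G->L->D->refl->G->L'->F->R'->A->plug->E

E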